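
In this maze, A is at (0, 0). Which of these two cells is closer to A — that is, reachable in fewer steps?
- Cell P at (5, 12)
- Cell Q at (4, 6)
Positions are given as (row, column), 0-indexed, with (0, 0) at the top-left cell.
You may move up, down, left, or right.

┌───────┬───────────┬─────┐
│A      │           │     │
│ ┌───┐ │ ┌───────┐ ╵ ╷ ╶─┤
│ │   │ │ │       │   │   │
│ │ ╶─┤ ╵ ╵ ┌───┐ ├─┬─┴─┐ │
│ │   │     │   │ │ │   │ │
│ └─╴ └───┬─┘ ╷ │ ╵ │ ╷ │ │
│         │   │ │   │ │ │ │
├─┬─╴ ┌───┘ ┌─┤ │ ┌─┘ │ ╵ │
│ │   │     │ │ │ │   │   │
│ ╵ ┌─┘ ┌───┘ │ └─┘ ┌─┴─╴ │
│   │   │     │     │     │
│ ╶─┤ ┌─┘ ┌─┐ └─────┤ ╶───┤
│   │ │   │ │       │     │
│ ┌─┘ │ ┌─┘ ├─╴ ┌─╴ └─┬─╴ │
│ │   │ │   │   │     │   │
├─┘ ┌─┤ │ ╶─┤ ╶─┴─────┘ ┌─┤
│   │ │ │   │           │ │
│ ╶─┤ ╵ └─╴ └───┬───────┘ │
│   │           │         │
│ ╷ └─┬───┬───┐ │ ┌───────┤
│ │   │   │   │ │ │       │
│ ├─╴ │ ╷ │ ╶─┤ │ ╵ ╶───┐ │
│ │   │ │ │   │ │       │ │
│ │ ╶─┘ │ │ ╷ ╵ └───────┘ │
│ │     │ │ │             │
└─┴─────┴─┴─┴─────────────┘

Shortest path A → P at (5, 12): 23 steps
Shortest path A → Q at (4, 6): 42 steps

P is closer (23 steps vs 42 steps).

Path to P:

┌───────┬───────────┬─────┐
│A → → ↓│↱ → → → → ↓│↱ ↓  │
│ ┌───┐ │ ┌───────┐ ╵ ╷ ╶─┤
│ │   │↓│↑│       │↳ ↑│↳ ↓│
│ │ ╶─┤ ╵ ╵ ┌───┐ ├─┬─┴─┐ │
│ │   │↳ ↑  │   │ │ │   │↓│
│ └─╴ └───┬─┘ ╷ │ ╵ │ ╷ │ │
│         │   │ │   │ │ │↓│
├─┬─╴ ┌───┘ ┌─┤ │ ┌─┘ │ ╵ │
│ │   │     │ │ │ │   │  ↓│
│ ╵ ┌─┘ ┌───┘ │ └─┘ ┌─┴─╴ │
│   │   │     │     │    P│
│ ╶─┤ ┌─┘ ┌─┐ └─────┤ ╶───┤
│   │ │   │ │       │     │
│ ┌─┘ │ ┌─┘ ├─╴ ┌─╴ └─┬─╴ │
│ │   │ │   │   │     │   │
├─┘ ┌─┤ │ ╶─┤ ╶─┴─────┘ ┌─┤
│   │ │ │   │           │ │
│ ╶─┤ ╵ └─╴ └───┬───────┘ │
│   │           │         │
│ ╷ └─┬───┬───┐ │ ┌───────┤
│ │   │   │   │ │ │       │
│ ├─╴ │ ╷ │ ╶─┤ │ ╵ ╶───┐ │
│ │   │ │ │   │ │       │ │
│ │ ╶─┘ │ │ ╷ ╵ └───────┘ │
│ │     │ │ │             │
└─┴─────┴─┴─┴─────────────┘

Path to Q:

┌───────┬───────────┬─────┐
│A → → ↓│↱ → → → → ↓│↱ ↓  │
│ ┌───┐ │ ┌───────┐ ╵ ╷ ╶─┤
│ │   │↓│↑│       │↳ ↑│↳ ↓│
│ │ ╶─┤ ╵ ╵ ┌───┐ ├─┬─┴─┐ │
│ │   │↳ ↑  │   │ │ │   │↓│
│ └─╴ └───┬─┘ ╷ │ ╵ │ ╷ │ │
│         │   │ │   │ │ │↓│
├─┬─╴ ┌───┘ ┌─┤ │ ┌─┘ │ ╵ │
│ │   │     │Q│ │ │   │  ↓│
│ ╵ ┌─┘ ┌───┘ │ └─┘ ┌─┴─╴ │
│   │   │    ↑│     │↓ ← ↲│
│ ╶─┤ ┌─┘ ┌─┐ └─────┤ ╶───┤
│   │ │   │ │↑ ↰    │↳ → ↓│
│ ┌─┘ │ ┌─┘ ├─╴ ┌─╴ └─┬─╴ │
│ │   │ │   │↱ ↑│     │↓ ↲│
├─┘ ┌─┤ │ ╶─┤ ╶─┴─────┘ ┌─┤
│   │ │ │   │↑ ← ← ← ← ↲│ │
│ ╶─┤ ╵ └─╴ └───┬───────┘ │
│   │           │         │
│ ╷ └─┬───┬───┐ │ ┌───────┤
│ │   │   │   │ │ │       │
│ ├─╴ │ ╷ │ ╶─┤ │ ╵ ╶───┐ │
│ │   │ │ │   │ │       │ │
│ │ ╶─┘ │ │ ╷ ╵ └───────┘ │
│ │     │ │ │             │
└─┴─────┴─┴─┴─────────────┘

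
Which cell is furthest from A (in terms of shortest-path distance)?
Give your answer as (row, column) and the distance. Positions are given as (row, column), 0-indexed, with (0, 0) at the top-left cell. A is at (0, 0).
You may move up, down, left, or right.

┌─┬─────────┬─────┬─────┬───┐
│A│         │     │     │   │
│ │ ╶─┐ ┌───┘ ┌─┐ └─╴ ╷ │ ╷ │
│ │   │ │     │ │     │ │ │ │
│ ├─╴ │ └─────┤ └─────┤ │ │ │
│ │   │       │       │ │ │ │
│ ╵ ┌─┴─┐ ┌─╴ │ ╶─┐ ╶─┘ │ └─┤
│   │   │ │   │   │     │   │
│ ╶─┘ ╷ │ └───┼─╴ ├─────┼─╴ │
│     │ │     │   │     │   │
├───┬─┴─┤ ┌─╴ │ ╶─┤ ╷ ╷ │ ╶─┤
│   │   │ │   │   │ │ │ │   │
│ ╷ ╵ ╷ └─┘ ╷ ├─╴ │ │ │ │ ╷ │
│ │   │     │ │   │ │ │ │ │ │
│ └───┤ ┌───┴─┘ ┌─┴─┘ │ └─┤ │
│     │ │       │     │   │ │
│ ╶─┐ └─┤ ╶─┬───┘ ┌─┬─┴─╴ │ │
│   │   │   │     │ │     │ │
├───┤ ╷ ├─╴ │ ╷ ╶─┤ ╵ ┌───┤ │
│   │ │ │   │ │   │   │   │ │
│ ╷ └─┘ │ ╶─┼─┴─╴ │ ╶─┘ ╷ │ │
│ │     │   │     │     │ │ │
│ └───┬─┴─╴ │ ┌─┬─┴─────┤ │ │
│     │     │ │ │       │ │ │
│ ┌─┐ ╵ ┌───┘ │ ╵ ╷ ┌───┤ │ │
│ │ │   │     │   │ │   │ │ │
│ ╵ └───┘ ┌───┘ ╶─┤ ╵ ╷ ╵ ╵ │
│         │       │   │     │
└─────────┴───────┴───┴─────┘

Computing BFS distances from A to all cells:
Furthest cell: (2, 13)
Distance: 105 steps

Path from A to the furthest cell:

┌─┬─────────┬─────┬─────┬───┐
│A│↱ → ↓    │     │     │↱ ↓│
│ │ ╶─┐ ┌───┘ ┌─┐ └─╴ ╷ │ ╷ │
│↓│↑ ↰│↓│     │ │     │ │↑│↓│
│ ├─╴ │ └─────┤ └─────┤ │ │ │
│↓│↱ ↑│↳ ↓    │       │ │↑│B│
│ ╵ ┌─┴─┐ ┌─╴ │ ╶─┐ ╶─┘ │ └─┤
│↳ ↑│   │↓│   │   │     │↑ ↰│
│ ╶─┘ ╷ │ └───┼─╴ ├─────┼─╴ │
│     │ │↳ → ↓│   │  ↱ ↓│↱ ↑│
├───┬─┴─┤ ┌─╴ │ ╶─┤ ╷ ╷ │ ╶─┤
│↓ ↰│↓ ↰│ │↓ ↲│   │ │↑│↓│↑ ↰│
│ ╷ ╵ ╷ └─┘ ╷ ├─╴ │ │ │ │ ╷ │
│↓│↑ ↲│↑ ← ↲│ │   │ │↑│↓│ │↑│
│ └───┤ ┌───┴─┘ ┌─┴─┘ │ └─┤ │
│↳ → ↓│ │       │↱ → ↑│↳ ↓│↑│
│ ╶─┐ └─┤ ╶─┬───┘ ┌─┬─┴─╴ │ │
│   │↳ ↓│   │  ↱ ↑│ │↓ ← ↲│↑│
├───┤ ╷ ├─╴ │ ╷ ╶─┤ ╵ ┌───┤ │
│↓ ↰│ │↓│   │ │↑ ↰│↓ ↲│↱ ↓│↑│
│ ╷ └─┘ │ ╶─┼─┴─╴ │ ╶─┘ ╷ │ │
│↓│↑ ← ↲│   │↱ → ↑│↳ → ↑│↓│↑│
│ └───┬─┴─╴ │ ┌─┬─┴─────┤ │ │
│↓    │     │↑│ │       │↓│↑│
│ ┌─┐ ╵ ┌───┘ │ ╵ ╷ ┌───┤ │ │
│↓│ │   │↱ → ↑│   │ │   │↓│↑│
│ ╵ └───┘ ┌───┘ ╶─┤ ╵ ╷ ╵ ╵ │
│↳ → → → ↑│       │   │  ↳ ↑│
└─────────┴───────┴───┴─────┘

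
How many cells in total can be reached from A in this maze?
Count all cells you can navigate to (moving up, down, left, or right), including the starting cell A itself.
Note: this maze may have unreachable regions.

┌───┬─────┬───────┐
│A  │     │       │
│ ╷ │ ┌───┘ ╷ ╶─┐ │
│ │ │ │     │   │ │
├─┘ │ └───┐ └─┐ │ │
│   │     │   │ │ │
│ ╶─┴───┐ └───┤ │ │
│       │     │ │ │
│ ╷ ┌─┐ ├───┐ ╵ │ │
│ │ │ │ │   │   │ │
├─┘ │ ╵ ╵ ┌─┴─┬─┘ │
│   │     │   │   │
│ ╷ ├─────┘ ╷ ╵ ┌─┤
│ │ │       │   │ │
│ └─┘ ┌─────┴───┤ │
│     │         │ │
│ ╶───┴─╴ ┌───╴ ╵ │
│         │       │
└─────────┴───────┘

Using BFS/flood-fill to find all reachable cells from A:
Maze size: 9 × 9 = 81 total cells
All cells are reachable — the maze is fully connected.
Reachable cells: 81

Reachable region (· marks reachable cells):

┌───┬─────┬───────┐
│A ·│· · ·│· · · ·│
│ ╷ │ ┌───┘ ╷ ╶─┐ │
│·│·│·│· · ·│· ·│·│
├─┘ │ └───┐ └─┐ │ │
│· ·│· · ·│· ·│·│·│
│ ╶─┴───┐ └───┤ │ │
│· · · ·│· · ·│·│·│
│ ╷ ┌─┐ ├───┐ ╵ │ │
│·│·│·│·│· ·│· ·│·│
├─┘ │ ╵ ╵ ┌─┴─┬─┘ │
│· ·│· · ·│· ·│· ·│
│ ╷ ├─────┘ ╷ ╵ ┌─┤
│·│·│· · · ·│· ·│·│
│ └─┘ ┌─────┴───┤ │
│· · ·│· · · · ·│·│
│ ╶───┴─╴ ┌───╴ ╵ │
│· · · · ·│· · · ·│
└─────────┴───────┘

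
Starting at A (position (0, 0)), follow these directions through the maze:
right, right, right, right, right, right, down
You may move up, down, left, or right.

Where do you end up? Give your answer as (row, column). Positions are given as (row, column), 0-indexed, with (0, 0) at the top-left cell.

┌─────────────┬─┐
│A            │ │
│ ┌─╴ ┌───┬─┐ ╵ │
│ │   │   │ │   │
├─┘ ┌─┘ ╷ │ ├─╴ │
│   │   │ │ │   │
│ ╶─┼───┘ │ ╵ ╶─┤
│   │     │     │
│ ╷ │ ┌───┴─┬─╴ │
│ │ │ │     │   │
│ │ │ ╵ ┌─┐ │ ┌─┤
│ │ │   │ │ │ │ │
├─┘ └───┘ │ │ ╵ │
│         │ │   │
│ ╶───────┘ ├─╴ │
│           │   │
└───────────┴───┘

Following directions step by step:
Start: (0, 0)
  right: (0, 0) → (0, 1)
  right: (0, 1) → (0, 2)
  right: (0, 2) → (0, 3)
  right: (0, 3) → (0, 4)
  right: (0, 4) → (0, 5)
  right: (0, 5) → (0, 6)
  down: (0, 6) → (1, 6)
Final position: (1, 6)

Path taken:

┌─────────────┬─┐
│A → → → → → ↓│ │
│ ┌─╴ ┌───┬─┐ ╵ │
│ │   │   │ │B  │
├─┘ ┌─┘ ╷ │ ├─╴ │
│   │   │ │ │   │
│ ╶─┼───┘ │ ╵ ╶─┤
│   │     │     │
│ ╷ │ ┌───┴─┬─╴ │
│ │ │ │     │   │
│ │ │ ╵ ┌─┐ │ ┌─┤
│ │ │   │ │ │ │ │
├─┘ └───┘ │ │ ╵ │
│         │ │   │
│ ╶───────┘ ├─╴ │
│           │   │
└───────────┴───┘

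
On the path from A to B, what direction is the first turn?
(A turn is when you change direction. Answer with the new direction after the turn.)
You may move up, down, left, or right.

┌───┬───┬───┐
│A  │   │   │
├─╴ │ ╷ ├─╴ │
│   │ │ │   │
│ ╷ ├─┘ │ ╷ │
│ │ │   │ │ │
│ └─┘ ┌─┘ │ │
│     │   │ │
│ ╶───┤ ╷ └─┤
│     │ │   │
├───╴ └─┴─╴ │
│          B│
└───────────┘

Directions: right, down, left, down, down, down, right, right, down, right, right, right
First turn direction: down

Solution:

┌───┬───┬───┐
│A ↓│   │   │
├─╴ │ ╷ ├─╴ │
│↓ ↲│ │ │   │
│ ╷ ├─┘ │ ╷ │
│↓│ │   │ │ │
│ └─┘ ┌─┘ │ │
│↓    │   │ │
│ ╶───┤ ╷ └─┤
│↳ → ↓│ │   │
├───╴ └─┴─╴ │
│    ↳ → → B│
└───────────┘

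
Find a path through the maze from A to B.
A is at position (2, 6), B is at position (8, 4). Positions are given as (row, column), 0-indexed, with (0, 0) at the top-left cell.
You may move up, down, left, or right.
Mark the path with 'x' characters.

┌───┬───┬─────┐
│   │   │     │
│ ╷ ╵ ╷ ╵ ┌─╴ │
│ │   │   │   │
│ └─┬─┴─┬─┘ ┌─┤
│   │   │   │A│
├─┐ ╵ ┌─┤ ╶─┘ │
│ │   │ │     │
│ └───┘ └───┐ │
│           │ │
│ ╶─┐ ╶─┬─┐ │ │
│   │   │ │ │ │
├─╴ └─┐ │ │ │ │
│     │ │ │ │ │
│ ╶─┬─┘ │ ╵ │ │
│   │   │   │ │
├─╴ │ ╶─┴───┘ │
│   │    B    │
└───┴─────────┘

Finding the shortest path from (2, 6) to (8, 4):
Path length: 8 steps
Directions: down → down → down → down → down → down → left → left

Solution:

┌───┬───┬─────┐
│   │   │     │
│ ╷ ╵ ╷ ╵ ┌─╴ │
│ │   │   │   │
│ └─┬─┴─┬─┘ ┌─┤
│   │   │   │A│
├─┐ ╵ ┌─┤ ╶─┘ │
│ │   │ │    x│
│ └───┘ └───┐ │
│           │x│
│ ╶─┐ ╶─┬─┐ │ │
│   │   │ │ │x│
├─╴ └─┐ │ │ │ │
│     │ │ │ │x│
│ ╶─┬─┘ │ ╵ │ │
│   │   │   │x│
├─╴ │ ╶─┴───┘ │
│   │    B x x│
└───┴─────────┘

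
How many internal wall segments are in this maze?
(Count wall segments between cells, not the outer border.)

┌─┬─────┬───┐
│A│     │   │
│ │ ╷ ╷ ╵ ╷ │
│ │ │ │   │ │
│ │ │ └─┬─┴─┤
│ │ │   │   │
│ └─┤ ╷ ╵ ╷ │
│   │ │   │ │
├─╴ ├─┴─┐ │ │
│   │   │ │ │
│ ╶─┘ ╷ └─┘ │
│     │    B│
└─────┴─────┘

Counting internal wall segments:
Total internal walls: 25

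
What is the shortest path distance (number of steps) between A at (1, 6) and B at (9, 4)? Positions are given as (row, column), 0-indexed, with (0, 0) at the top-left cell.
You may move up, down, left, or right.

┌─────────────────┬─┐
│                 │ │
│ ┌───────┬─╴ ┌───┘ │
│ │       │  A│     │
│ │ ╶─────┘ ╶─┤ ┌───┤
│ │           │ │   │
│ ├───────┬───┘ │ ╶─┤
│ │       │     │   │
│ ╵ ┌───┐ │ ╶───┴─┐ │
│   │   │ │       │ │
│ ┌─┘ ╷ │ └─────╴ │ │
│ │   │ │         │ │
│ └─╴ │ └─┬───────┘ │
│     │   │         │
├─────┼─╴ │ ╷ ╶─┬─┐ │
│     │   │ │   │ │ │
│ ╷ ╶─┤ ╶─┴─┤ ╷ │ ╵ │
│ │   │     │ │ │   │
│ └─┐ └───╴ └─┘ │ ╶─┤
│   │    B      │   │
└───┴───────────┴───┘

Finding path from (1, 6) to (9, 4):
Path: (1,6) → (0,6) → (0,5) → (0,4) → (0,3) → (0,2) → (0,1) → (0,0) → (1,0) → (2,0) → (3,0) → (4,0) → (5,0) → (6,0) → (6,1) → (6,2) → (5,2) → (4,2) → (4,3) → (5,3) → (6,3) → (6,4) → (7,4) → (7,3) → (8,3) → (8,4) → (8,5) → (9,5) → (9,4)
Distance: 28 steps

Solution:

┌─────────────────┬─┐
│↓ ← ← ← ← ← ↰    │ │
│ ┌───────┬─╴ ┌───┘ │
│↓│       │  A│     │
│ │ ╶─────┘ ╶─┤ ┌───┤
│↓│           │ │   │
│ ├───────┬───┘ │ ╶─┤
│↓│       │     │   │
│ ╵ ┌───┐ │ ╶───┴─┐ │
│↓  │↱ ↓│ │       │ │
│ ┌─┘ ╷ │ └─────╴ │ │
│↓│  ↑│↓│         │ │
│ └─╴ │ └─┬───────┘ │
│↳ → ↑│↳ ↓│         │
├─────┼─╴ │ ╷ ╶─┬─┐ │
│     │↓ ↲│ │   │ │ │
│ ╷ ╶─┤ ╶─┴─┤ ╷ │ ╵ │
│ │   │↳ → ↓│ │ │   │
│ └─┐ └───╴ └─┘ │ ╶─┤
│   │    B ↲    │   │
└───┴───────────┴───┘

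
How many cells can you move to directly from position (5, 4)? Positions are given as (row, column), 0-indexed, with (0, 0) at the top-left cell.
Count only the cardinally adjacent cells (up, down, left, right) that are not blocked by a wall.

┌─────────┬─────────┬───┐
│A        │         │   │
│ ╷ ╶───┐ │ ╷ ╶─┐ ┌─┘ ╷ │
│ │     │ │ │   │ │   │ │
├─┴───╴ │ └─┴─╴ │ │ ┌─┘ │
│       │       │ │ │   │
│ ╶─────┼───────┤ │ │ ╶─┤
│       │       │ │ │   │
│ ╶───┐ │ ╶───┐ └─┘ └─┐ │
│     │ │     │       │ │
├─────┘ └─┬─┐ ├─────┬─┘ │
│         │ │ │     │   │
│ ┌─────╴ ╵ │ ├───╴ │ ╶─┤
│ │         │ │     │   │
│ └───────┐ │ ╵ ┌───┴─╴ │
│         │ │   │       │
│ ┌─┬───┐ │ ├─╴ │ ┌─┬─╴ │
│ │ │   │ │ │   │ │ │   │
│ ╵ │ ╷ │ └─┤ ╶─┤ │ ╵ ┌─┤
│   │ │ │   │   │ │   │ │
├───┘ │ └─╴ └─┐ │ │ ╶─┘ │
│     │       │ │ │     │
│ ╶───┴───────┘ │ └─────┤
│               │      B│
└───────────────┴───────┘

Checking passable neighbors of (5, 4):
Neighbors: (6, 4), (5, 3)
Count: 2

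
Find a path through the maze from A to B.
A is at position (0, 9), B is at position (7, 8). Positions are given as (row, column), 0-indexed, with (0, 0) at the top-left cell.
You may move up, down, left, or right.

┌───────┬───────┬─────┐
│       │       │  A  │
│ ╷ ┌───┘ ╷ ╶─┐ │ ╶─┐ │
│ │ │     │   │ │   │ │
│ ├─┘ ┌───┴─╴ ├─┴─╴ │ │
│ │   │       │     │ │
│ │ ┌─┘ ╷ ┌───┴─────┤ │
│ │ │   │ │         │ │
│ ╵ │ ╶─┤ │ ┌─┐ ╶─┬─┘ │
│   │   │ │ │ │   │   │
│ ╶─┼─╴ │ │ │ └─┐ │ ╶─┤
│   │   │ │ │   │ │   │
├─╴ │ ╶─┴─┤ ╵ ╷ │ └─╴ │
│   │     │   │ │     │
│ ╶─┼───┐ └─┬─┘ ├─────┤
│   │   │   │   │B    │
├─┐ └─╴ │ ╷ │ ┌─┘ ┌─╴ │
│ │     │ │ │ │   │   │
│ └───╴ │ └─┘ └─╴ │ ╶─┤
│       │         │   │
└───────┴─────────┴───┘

Finding the shortest path from (0, 9) to (7, 8):
Path length: 32 steps
Directions: right → down → down → down → down → left → down → right → down → left → left → up → up → left → up → left → left → down → down → down → right → up → right → down → down → left → down → down → right → right → up → up

Solution:

┌───────┬───────┬─────┐
│       │       │  A ↓│
│ ╷ ┌───┘ ╷ ╶─┐ │ ╶─┐ │
│ │ │     │   │ │   │↓│
│ ├─┘ ┌───┴─╴ ├─┴─╴ │ │
│ │   │       │     │↓│
│ │ ┌─┘ ╷ ┌───┴─────┤ │
│ │ │   │ │↓ ← ↰    │↓│
│ ╵ │ ╶─┤ │ ┌─┐ ╶─┬─┘ │
│   │   │ │↓│ │↑ ↰│↓ ↲│
│ ╶─┼─╴ │ │ │ └─┐ │ ╶─┤
│   │   │ │↓│↱ ↓│↑│↳ ↓│
├─╴ │ ╶─┴─┤ ╵ ╷ │ └─╴ │
│   │     │↳ ↑│↓│↑ ← ↲│
│ ╶─┼───┐ └─┬─┘ ├─────┤
│   │   │   │↓ ↲│B    │
├─┐ └─╴ │ ╷ │ ┌─┘ ┌─╴ │
│ │     │ │ │↓│  ↑│   │
│ └───╴ │ └─┘ └─╴ │ ╶─┤
│       │    ↳ → ↑│   │
└───────┴─────────┴───┘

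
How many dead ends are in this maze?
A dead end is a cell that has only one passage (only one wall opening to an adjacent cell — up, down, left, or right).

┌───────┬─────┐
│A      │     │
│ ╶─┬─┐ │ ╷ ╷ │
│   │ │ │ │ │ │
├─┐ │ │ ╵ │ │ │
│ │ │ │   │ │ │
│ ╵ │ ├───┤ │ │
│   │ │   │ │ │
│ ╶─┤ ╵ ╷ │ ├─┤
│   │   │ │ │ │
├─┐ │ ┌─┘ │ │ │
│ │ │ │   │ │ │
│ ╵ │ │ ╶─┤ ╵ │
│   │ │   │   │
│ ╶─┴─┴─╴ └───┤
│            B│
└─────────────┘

Checking each cell for number of passages:

Dead ends found at positions:
  (1, 2)
  (2, 0)
  (3, 6)
  (4, 6)
  (5, 0)
  (6, 2)
  (7, 6)
Total dead ends: 7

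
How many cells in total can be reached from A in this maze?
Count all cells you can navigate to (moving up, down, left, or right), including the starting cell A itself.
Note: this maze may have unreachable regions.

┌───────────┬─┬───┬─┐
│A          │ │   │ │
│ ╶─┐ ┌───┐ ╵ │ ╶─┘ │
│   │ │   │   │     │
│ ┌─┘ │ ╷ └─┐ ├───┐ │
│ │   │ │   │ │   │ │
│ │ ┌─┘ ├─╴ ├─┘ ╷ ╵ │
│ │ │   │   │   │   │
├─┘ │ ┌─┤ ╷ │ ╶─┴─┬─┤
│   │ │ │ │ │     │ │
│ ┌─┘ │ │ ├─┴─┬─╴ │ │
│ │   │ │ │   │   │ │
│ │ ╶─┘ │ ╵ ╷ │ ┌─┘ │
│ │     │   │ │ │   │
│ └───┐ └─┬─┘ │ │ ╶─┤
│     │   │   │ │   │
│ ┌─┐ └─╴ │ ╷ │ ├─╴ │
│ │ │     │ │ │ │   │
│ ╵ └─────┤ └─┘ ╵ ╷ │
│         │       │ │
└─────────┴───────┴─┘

Using BFS/flood-fill to find all reachable cells from A:
Maze size: 10 × 10 = 100 total cells
All cells are reachable — the maze is fully connected.
Reachable cells: 100

Reachable region (· marks reachable cells):

┌───────────┬─┬───┬─┐
│A · · · · ·│·│· ·│·│
│ ╶─┐ ┌───┐ ╵ │ ╶─┘ │
│· ·│·│· ·│· ·│· · ·│
│ ┌─┘ │ ╷ └─┐ ├───┐ │
│·│· ·│·│· ·│·│· ·│·│
│ │ ┌─┘ ├─╴ ├─┘ ╷ ╵ │
│·│·│· ·│· ·│· ·│· ·│
├─┘ │ ┌─┤ ╷ │ ╶─┴─┬─┤
│· ·│·│·│·│·│· · ·│·│
│ ┌─┘ │ │ ├─┴─┬─╴ │ │
│·│· ·│·│·│· ·│· ·│·│
│ │ ╶─┘ │ ╵ ╷ │ ┌─┘ │
│·│· · ·│· ·│·│·│· ·│
│ └───┐ └─┬─┘ │ │ ╶─┤
│· · ·│· ·│· ·│·│· ·│
│ ┌─┐ └─╴ │ ╷ │ ├─╴ │
│·│·│· · ·│·│·│·│· ·│
│ ╵ └─────┤ └─┘ ╵ ╷ │
│· · · · ·│· · · ·│·│
└─────────┴───────┴─┘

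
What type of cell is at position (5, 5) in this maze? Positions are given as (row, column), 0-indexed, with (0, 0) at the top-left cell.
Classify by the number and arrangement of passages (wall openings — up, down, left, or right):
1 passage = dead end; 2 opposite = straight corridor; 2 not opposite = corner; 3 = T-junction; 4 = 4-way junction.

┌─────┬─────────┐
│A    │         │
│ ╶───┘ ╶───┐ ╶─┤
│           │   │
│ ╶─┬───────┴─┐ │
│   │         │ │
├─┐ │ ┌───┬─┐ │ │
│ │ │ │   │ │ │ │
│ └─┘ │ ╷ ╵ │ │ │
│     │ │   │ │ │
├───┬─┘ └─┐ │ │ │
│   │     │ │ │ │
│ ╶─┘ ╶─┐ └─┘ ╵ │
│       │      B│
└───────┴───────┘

Checking cell at (5, 5):
Number of passages: 1
Cell type: dead end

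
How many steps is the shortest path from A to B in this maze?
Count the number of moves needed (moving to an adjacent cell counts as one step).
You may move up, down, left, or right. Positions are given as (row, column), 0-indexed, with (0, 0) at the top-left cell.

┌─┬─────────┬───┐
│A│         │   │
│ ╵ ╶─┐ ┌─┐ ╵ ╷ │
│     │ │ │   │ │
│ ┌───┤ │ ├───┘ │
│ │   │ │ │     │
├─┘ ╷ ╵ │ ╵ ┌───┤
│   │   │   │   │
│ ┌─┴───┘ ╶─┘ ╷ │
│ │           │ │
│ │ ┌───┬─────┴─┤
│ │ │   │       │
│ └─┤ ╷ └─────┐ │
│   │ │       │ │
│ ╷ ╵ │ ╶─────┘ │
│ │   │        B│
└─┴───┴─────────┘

Using BFS to find shortest path:
Start: (0, 0), End: (7, 7)
Path found:
(0,0) → (1,0) → (1,1) → (0,1) → (0,2) → (0,3) → (1,3) → (2,3) → (3,3) → (3,2) → (2,2) → (2,1) → (3,1) → (3,0) → (4,0) → (5,0) → (6,0) → (6,1) → (7,1) → (7,2) → (6,2) → (5,2) → (5,3) → (6,3) → (7,3) → (7,4) → (7,5) → (7,6) → (7,7)
Number of steps: 28

Solution:

┌─┬─────────┬───┐
│A│↱ → ↓    │   │
│ ╵ ╶─┐ ┌─┐ ╵ ╷ │
│↳ ↑  │↓│ │   │ │
│ ┌───┤ │ ├───┘ │
│ │↓ ↰│↓│ │     │
├─┘ ╷ ╵ │ ╵ ┌───┤
│↓ ↲│↑ ↲│   │   │
│ ┌─┴───┘ ╶─┘ ╷ │
│↓│           │ │
│ │ ┌───┬─────┴─┤
│↓│ │↱ ↓│       │
│ └─┤ ╷ └─────┐ │
│↳ ↓│↑│↓      │ │
│ ╷ ╵ │ ╶─────┘ │
│ │↳ ↑│↳ → → → B│
└─┴───┴─────────┘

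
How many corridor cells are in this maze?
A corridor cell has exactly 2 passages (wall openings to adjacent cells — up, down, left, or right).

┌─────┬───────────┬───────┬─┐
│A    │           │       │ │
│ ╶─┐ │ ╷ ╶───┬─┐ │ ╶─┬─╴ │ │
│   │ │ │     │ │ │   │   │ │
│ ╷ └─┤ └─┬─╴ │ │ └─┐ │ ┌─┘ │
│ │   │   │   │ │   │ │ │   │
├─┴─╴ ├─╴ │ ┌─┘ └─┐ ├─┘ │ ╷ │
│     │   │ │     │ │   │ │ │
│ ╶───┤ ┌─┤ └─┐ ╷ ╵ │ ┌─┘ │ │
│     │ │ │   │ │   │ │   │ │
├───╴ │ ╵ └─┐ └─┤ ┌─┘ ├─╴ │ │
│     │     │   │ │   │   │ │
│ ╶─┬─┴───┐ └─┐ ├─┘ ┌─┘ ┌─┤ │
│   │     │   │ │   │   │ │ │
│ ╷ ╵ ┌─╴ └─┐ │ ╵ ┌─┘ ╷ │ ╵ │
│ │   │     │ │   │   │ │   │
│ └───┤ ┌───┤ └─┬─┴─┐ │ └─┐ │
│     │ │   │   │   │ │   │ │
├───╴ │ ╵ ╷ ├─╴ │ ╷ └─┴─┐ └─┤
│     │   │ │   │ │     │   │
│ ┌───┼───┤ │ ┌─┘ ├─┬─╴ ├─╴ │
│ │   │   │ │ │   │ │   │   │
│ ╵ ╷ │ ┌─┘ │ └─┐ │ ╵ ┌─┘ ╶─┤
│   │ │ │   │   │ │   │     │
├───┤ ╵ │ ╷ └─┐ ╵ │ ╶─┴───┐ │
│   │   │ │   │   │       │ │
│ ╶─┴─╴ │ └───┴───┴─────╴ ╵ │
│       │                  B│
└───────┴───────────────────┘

Counting cells with exactly 2 passages:
Total corridor cells: 157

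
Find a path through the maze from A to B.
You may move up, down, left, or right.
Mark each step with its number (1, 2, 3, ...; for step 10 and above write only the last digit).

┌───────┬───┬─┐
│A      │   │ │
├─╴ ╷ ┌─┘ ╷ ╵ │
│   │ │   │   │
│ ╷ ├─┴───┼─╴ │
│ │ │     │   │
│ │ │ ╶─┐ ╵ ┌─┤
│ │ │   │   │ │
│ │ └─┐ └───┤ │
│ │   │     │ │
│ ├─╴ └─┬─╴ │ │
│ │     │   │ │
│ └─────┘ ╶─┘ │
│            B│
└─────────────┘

Finding the shortest path through the maze:
Path length: 14 steps
Directions: right → down → left → down → down → down → down → down → right → right → right → right → right → right

Solution:

┌───────┬───┬─┐
│A 1    │   │ │
├─╴ ╷ ┌─┘ ╷ ╵ │
│3 2│ │   │   │
│ ╷ ├─┴───┼─╴ │
│4│ │     │   │
│ │ │ ╶─┐ ╵ ┌─┤
│5│ │   │   │ │
│ │ └─┐ └───┤ │
│6│   │     │ │
│ ├─╴ └─┬─╴ │ │
│7│     │   │ │
│ └─────┘ ╶─┘ │
│8 9 0 1 2 3 B│
└─────────────┘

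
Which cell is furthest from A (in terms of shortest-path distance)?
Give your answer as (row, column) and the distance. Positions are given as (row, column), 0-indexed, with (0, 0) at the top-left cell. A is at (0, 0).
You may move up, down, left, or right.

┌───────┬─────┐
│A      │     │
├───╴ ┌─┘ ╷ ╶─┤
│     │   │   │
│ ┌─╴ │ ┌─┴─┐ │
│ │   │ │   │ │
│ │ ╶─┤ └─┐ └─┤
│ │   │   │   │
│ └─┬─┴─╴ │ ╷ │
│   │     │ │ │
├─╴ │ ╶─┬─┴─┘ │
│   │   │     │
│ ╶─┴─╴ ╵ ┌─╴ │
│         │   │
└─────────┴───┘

Computing BFS distances from A to all cells:
Furthest cell: (2, 6)
Distance: 30 steps

Path from A to the furthest cell:

┌───────┬─────┐
│A → ↓  │↱ ↓  │
├───╴ ┌─┘ ╷ ╶─┤
│↓ ← ↲│↱ ↑│↳ ↓│
│ ┌─╴ │ ┌─┴─┐ │
│↓│   │↑│   │B│
│ │ ╶─┤ └─┐ └─┤
│↓│   │↑ ↰│   │
│ └─┬─┴─╴ │ ╷ │
│↳ ↓│↱ → ↑│ │ │
├─╴ │ ╶─┬─┴─┘ │
│↓ ↲│↑ ↰│     │
│ ╶─┴─╴ ╵ ┌─╴ │
│↳ → → ↑  │   │
└─────────┴───┘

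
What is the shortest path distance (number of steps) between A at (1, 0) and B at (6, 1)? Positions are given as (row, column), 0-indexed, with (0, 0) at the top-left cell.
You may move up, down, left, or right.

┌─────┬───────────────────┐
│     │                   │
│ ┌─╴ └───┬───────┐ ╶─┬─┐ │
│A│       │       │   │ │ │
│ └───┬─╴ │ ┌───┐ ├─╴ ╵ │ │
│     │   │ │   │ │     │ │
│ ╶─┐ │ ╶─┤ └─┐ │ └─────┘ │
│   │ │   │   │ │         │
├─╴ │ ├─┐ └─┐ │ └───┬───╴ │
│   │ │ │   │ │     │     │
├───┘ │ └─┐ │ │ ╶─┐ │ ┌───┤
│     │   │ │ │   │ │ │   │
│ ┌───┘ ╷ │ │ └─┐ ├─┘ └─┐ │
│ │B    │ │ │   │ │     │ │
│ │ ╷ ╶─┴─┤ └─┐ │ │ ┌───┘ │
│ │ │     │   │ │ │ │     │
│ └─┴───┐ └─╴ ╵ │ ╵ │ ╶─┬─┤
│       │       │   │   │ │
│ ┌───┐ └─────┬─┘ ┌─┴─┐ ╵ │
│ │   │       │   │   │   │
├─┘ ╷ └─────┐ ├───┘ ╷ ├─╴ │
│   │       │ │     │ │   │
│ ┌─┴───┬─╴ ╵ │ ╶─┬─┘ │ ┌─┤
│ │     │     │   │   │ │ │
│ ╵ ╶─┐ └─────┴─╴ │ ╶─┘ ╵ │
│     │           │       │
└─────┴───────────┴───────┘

Finding path from (1, 0) to (6, 1):
Path: (1,0) → (0,0) → (0,1) → (0,2) → (1,2) → (1,3) → (1,4) → (2,4) → (2,3) → (3,3) → (3,4) → (4,4) → (4,5) → (5,5) → (6,5) → (7,5) → (7,6) → (8,6) → (8,5) → (8,4) → (7,4) → (7,3) → (7,2) → (6,2) → (6,1)
Distance: 24 steps

Solution:

┌─────┬───────────────────┐
│↱ → ↓│                   │
│ ┌─╴ └───┬───────┐ ╶─┬─┐ │
│A│  ↳ → ↓│       │   │ │ │
│ └───┬─╴ │ ┌───┐ ├─╴ ╵ │ │
│     │↓ ↲│ │   │ │     │ │
│ ╶─┐ │ ╶─┤ └─┐ │ └─────┘ │
│   │ │↳ ↓│   │ │         │
├─╴ │ ├─┐ └─┐ │ └───┬───╴ │
│   │ │ │↳ ↓│ │     │     │
├───┘ │ └─┐ │ │ ╶─┐ │ ┌───┤
│     │   │↓│ │   │ │ │   │
│ ┌───┘ ╷ │ │ └─┐ ├─┘ └─┐ │
│ │B ↰  │ │↓│   │ │     │ │
│ │ ╷ ╶─┴─┤ └─┐ │ │ ┌───┘ │
│ │ │↑ ← ↰│↳ ↓│ │ │ │     │
│ └─┴───┐ └─╴ ╵ │ ╵ │ ╶─┬─┤
│       │↑ ← ↲  │   │   │ │
│ ┌───┐ └─────┬─┘ ┌─┴─┐ ╵ │
│ │   │       │   │   │   │
├─┘ ╷ └─────┐ ├───┘ ╷ ├─╴ │
│   │       │ │     │ │   │
│ ┌─┴───┬─╴ ╵ │ ╶─┬─┘ │ ┌─┤
│ │     │     │   │   │ │ │
│ ╵ ╶─┐ └─────┴─╴ │ ╶─┘ ╵ │
│     │           │       │
└─────┴───────────┴───────┘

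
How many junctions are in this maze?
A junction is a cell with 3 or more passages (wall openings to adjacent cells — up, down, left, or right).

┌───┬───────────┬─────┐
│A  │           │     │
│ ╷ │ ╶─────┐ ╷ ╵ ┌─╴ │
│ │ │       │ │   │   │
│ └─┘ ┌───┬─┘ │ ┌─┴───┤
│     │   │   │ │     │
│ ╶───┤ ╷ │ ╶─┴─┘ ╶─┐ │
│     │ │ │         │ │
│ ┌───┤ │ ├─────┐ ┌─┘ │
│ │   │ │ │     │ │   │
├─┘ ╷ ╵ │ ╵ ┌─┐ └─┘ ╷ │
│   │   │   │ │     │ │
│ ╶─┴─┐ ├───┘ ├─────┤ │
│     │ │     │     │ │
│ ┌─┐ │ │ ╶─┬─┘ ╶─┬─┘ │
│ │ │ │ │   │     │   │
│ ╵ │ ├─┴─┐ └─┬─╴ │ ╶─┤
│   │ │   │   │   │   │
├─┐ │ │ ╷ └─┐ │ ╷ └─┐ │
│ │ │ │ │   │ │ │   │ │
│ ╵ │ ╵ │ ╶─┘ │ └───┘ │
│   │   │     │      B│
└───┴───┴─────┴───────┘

Checking each cell for number of passages:

Junctions found (3+ passages):
  (0, 6): 3 passages
  (1, 2): 3 passages
  (1, 7): 3 passages
  (2, 0): 3 passages
  (3, 0): 3 passages
  (3, 8): 4 passages
  (4, 10): 3 passages
  (5, 3): 3 passages
  (6, 0): 3 passages
  (7, 7): 3 passages
  (8, 1): 3 passages
  (8, 8): 3 passages
  (9, 4): 3 passages
Total junctions: 13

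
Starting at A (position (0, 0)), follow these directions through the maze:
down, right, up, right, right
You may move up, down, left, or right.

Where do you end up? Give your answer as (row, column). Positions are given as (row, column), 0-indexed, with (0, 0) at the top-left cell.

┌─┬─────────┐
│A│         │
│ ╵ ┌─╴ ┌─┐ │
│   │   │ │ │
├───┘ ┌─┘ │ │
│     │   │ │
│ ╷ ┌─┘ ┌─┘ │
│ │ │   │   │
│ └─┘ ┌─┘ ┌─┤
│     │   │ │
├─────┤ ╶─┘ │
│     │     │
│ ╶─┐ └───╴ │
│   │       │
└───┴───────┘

Following directions step by step:
Start: (0, 0)
  down: (0, 0) → (1, 0)
  right: (1, 0) → (1, 1)
  up: (1, 1) → (0, 1)
  right: (0, 1) → (0, 2)
  right: (0, 2) → (0, 3)
Final position: (0, 3)

Path taken:

┌─┬─────────┐
│A│↱ → B    │
│ ╵ ┌─╴ ┌─┐ │
│↳ ↑│   │ │ │
├───┘ ┌─┘ │ │
│     │   │ │
│ ╷ ┌─┘ ┌─┘ │
│ │ │   │   │
│ └─┘ ┌─┘ ┌─┤
│     │   │ │
├─────┤ ╶─┘ │
│     │     │
│ ╶─┐ └───╴ │
│   │       │
└───┴───────┘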